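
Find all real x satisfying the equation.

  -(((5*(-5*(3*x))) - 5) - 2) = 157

Step 1. [-(((5*(-5*(3*x))) - 5) - 2) = 157] leading − — multiply by −1. So neg: ((5*(-5*(3*x))) - 5) - 2 = -157.
Step 2. [((5*(-5*(3*x))) - 5) - 2 = -157] -2 is outermost — add 2 both sides. So sub: (5*(-5*(3*x))) - 5 = -155.
Step 3. [(5*(-5*(3*x))) - 5 = -155] peel the -5: add 5 from each side ⇒ sub: 5*(-5*(3*x)) = -150.
Step 4. [5*(-5*(3*x)) = -150] LHS = 5·(…); ÷5 both sides ⇒ div: -5*(3*x) = -30.
Step 5. [-5*(3*x) = -30] leading coefficient -5: divide by -5. So div: 3*x = 6.
Step 6. [3*x = 6] 3 out front; divide by 3. So div: x = 2.

Answer: x ∈ {2}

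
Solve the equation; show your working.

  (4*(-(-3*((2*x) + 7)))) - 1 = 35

Step 1. [(4*(-(-3*((2*x) + 7)))) - 1 = 35] peel the -1: add 1 from each side. So sub: 4*(-(-3*((2*x) + 7))) = 36.
Step 2. [4*(-(-3*((2*x) + 7))) = 36] 4 out front; divide by 4, so div: -(-3*((2*x) + 7)) = 9.
Step 3. [-(-3*((2*x) + 7)) = 9] flip signs both sides ⇒ neg: -3*((2*x) + 7) = -9.
Step 4. [-3*((2*x) + 7) = -9] -3 out front; divide by -3. So div: (2*x) + 7 = 3.
Step 5. [(2*x) + 7 = 3] subtract 7: x sits inside (… + 7) ⇒ sub: 2*x = -4.
Step 6. [2*x = -4] 2 out front; divide by 2, so div: x = -2.

Answer: x ∈ {-2}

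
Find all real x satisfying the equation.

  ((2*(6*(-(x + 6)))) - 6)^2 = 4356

Step 1. [((2*(6*(-(x + 6)))) - 6)^2 = 4356] LHS squared, RHS 4356 ≥ 0: apply √ (±) ⇒ sqrt: (2*(6*(-(x + 6)))) - 6 = 66 or -66.
Step 2. [(2*(6*(-(x + 6)))) - 6 = 66 or -66] peel the -6: add 6 from each side, so sub: 2*(6*(-(x + 6))) = 72 or -60.
Step 3. [2*(6*(-(x + 6))) = 72 or -60] leading coefficient 2: divide by 2. So div: 6*(-(x + 6)) = 36 or -30.
Step 4. [6*(-(x + 6)) = 36 or -30] LHS = 6·(…); ÷6 both sides ⇒ div: -(x + 6) = 6 or -5.
Step 5. [-(x + 6) = 6 or -5] leading − — multiply by −1. So neg: x + 6 = -6 or 5.
Step 6. [x + 6 = -6 or 5] 6 comes off first (subtract 6) ⇒ sub: x = -12 or -1.

Answer: x ∈ {-12, -1}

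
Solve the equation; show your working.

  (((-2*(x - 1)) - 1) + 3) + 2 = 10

Step 1. [(((-2*(x - 1)) - 1) + 3) + 2 = 10] peel the +2: subtract 2 from each side, so sub: ((-2*(x - 1)) - 1) + 3 = 8.
Step 2. [((-2*(x - 1)) - 1) + 3 = 8] +3 is outermost — subtract 3 both sides. So sub: (-2*(x - 1)) - 1 = 5.
Step 3. [(-2*(x - 1)) - 1 = 5] -1 is outermost — add 1 both sides ⇒ sub: -2*(x - 1) = 6.
Step 4. [-2*(x - 1) = 6] LHS = -2·(…); ÷-2 both sides ⇒ div: x - 1 = -3.
Step 5. [x - 1 = -3] -1 is outermost — add 1 both sides, so sub: x = -2.

Answer: x ∈ {-2}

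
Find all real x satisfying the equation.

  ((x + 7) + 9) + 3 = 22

Step 1. [((x + 7) + 9) + 3 = 22] 3 comes off first (subtract 3) ⇒ sub: (x + 7) + 9 = 19.
Step 2. [(x + 7) + 9 = 19] peel the +9: subtract 9 from each side. So sub: x + 7 = 10.
Step 3. [x + 7 = 10] subtract 7: x sits inside (… + 7), so sub: x = 3.

Answer: x ∈ {3}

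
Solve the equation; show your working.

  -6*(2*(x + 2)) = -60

Step 1. [-6*(2*(x + 2)) = -60] -6·(inner) — divide through by -6. So div: 2*(x + 2) = 10.
Step 2. [2*(x + 2) = 10] leading coefficient 2: divide by 2 ⇒ div: x + 2 = 5.
Step 3. [x + 2 = 5] the outer +2 inverts by subtracting 2 ⇒ sub: x = 3.

Answer: x ∈ {3}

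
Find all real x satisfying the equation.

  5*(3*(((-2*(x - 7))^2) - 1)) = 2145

Step 1. [5*(3*(((-2*(x - 7))^2) - 1)) = 2145] divide by the outer 5. So div: 3*(((-2*(x - 7))^2) - 1) = 429.
Step 2. [3*(((-2*(x - 7))^2) - 1) = 429] LHS = 3·(…); ÷3 both sides ⇒ div: ((-2*(x - 7))^2) - 1 = 143.
Step 3. [((-2*(x - 7))^2) - 1 = 143] the outer -1 inverts by adding 1. So sub: (-2*(x - 7))^2 = 144.
Step 4. [(-2*(x - 7))^2 = 144] 144 ≥ 0, LHS is (·)² — take ±√. So sqrt: -2*(x - 7) = 12 or -12.
Step 5. [-2*(x - 7) = 12 or -12] -2 out front; divide by -2, so div: x - 7 = -6 or 6.
Step 6. [x - 7 = -6 or 6] -7 is outermost — add 7 both sides ⇒ sub: x = 1 or 13.

Answer: x ∈ {1, 13}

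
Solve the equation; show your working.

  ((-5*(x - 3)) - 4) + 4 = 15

Step 1. [((-5*(x - 3)) - 4) + 4 = 15] the outer +4 inverts by subtracting 4. So sub: (-5*(x - 3)) - 4 = 11.
Step 2. [(-5*(x - 3)) - 4 = 11] peel the -4: add 4 from each side ⇒ sub: -5*(x - 3) = 15.
Step 3. [-5*(x - 3) = 15] divide by the outer -5 ⇒ div: x - 3 = -3.
Step 4. [x - 3 = -3] peel the -3: add 3 from each side, so sub: x = 0.

Answer: x ∈ {0}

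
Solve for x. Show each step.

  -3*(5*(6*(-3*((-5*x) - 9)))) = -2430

Step 1. [-3*(5*(6*(-3*((-5*x) - 9)))) = -2430] -3 out front; divide by -3 ⇒ div: 5*(6*(-3*((-5*x) - 9))) = 810.
Step 2. [5*(6*(-3*((-5*x) - 9))) = 810] 5 out front; divide by 5, so div: 6*(-3*((-5*x) - 9)) = 162.
Step 3. [6*(-3*((-5*x) - 9)) = 162] LHS = 6·(…); ÷6 both sides. So div: -3*((-5*x) - 9) = 27.
Step 4. [-3*((-5*x) - 9) = 27] leading coefficient -3: divide by -3, so div: (-5*x) - 9 = -9.
Step 5. [(-5*x) - 9 = -9] -9 is outermost — add 9 both sides ⇒ sub: -5*x = 0.
Step 6. [-5*x = 0] leading coefficient -5: divide by -5, so div: x = 0.

Answer: x ∈ {0}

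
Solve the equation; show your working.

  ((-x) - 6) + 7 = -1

Step 1. [((-x) - 6) + 7 = -1] peel the +7: subtract 7 from each side, so sub: (-x) - 6 = -8.
Step 2. [(-x) - 6 = -8] peel the -6: add 6 from each side, so sub: -x = -2.
Step 3. [-x = -2] flip signs both sides, so neg: x = 2.

Answer: x ∈ {2}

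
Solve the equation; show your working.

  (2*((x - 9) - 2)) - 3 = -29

Step 1. [(2*((x - 9) - 2)) - 3 = -29] peel the -3: add 3 from each side, so sub: 2*((x - 9) - 2) = -26.
Step 2. [2*((x - 9) - 2) = -26] leading coefficient 2: divide by 2. So div: (x - 9) - 2 = -13.
Step 3. [(x - 9) - 2 = -13] -2 is outermost — add 2 both sides ⇒ sub: x - 9 = -11.
Step 4. [x - 9 = -11] add 9: x sits inside (… - 9) ⇒ sub: x = -2.

Answer: x ∈ {-2}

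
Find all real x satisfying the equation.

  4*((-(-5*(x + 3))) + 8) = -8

Step 1. [4*((-(-5*(x + 3))) + 8) = -8] 4·(inner) — divide through by 4. So div: (-(-5*(x + 3))) + 8 = -2.
Step 2. [(-(-5*(x + 3))) + 8 = -2] 8 comes off first (subtract 8), so sub: -(-5*(x + 3)) = -10.
Step 3. [-(-5*(x + 3)) = -10] LHS negated; negate both sides ⇒ neg: -5*(x + 3) = 10.
Step 4. [-5*(x + 3) = 10] -5·(inner) — divide through by -5. So div: x + 3 = -2.
Step 5. [x + 3 = -2] peel the +3: subtract 3 from each side. So sub: x = -5.

Answer: x ∈ {-5}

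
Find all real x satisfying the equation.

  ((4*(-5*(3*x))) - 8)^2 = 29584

Step 1. [((4*(-5*(3*x))) - 8)^2 = 29584] √ both sides: 29584 ≥ 0 gives two branches ⇒ sqrt: (4*(-5*(3*x))) - 8 = 172 or -172.
Step 2. [(4*(-5*(3*x))) - 8 = 172 or -172] 4 divides every term; factor it out ⇒ factor: (-5*(3*x)) - 2 = 43 or -43.
Step 3. [(-5*(3*x)) - 2 = 43 or -43] 2 comes off first (add 2) ⇒ sub: -5*(3*x) = 45 or -41.
Step 4. [-5*(3*x) = 45 or -41] divide by the outer -5 ⇒ div: 3*x = -9 or 41/5.
Step 5. [3*x = -9 or 41/5] LHS = 3·(…); ÷3 both sides ⇒ div: x = -3 or 41/15.

Answer: x ∈ {-3, 41/15}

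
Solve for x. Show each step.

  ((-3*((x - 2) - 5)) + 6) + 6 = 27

Step 1. [((-3*((x - 2) - 5)) + 6) + 6 = 27] subtract 6: x sits inside (… + 6). So sub: (-3*((x - 2) - 5)) + 6 = 21.
Step 2. [(-3*((x - 2) - 5)) + 6 = 21] +6 is outermost — subtract 6 both sides, so sub: -3*((x - 2) - 5) = 15.
Step 3. [-3*((x - 2) - 5) = 15] LHS = -3·(…); ÷-3 both sides. So div: (x - 2) - 5 = -5.
Step 4. [(x - 2) - 5 = -5] add 5: x sits inside (… - 5) ⇒ sub: x - 2 = 0.
Step 5. [x - 2 = 0] 2 comes off first (add 2). So sub: x = 2.

Answer: x ∈ {2}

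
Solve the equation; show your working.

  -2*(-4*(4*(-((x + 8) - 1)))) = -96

Step 1. [-2*(-4*(4*(-((x + 8) - 1)))) = -96] divide by the outer -2. So div: -4*(4*(-((x + 8) - 1))) = 48.
Step 2. [-4*(4*(-((x + 8) - 1))) = 48] divide by the outer -4 ⇒ div: 4*(-((x + 8) - 1)) = -12.
Step 3. [4*(-((x + 8) - 1)) = -12] divide by the outer 4 ⇒ div: -((x + 8) - 1) = -3.
Step 4. [-((x + 8) - 1) = -3] flip signs both sides ⇒ neg: (x + 8) - 1 = 3.
Step 5. [(x + 8) - 1 = 3] add 1: x sits inside (… - 1), so sub: x + 8 = 4.
Step 6. [x + 8 = 4] subtract 8: x sits inside (… + 8) ⇒ sub: x = -4.

Answer: x ∈ {-4}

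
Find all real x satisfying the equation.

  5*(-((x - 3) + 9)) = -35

Step 1. [5*(-((x - 3) + 9)) = -35] leading coefficient 5: divide by 5, so div: -((x - 3) + 9) = -7.
Step 2. [-((x - 3) + 9) = -7] flip signs both sides. So neg: (x - 3) + 9 = 7.
Step 3. [(x - 3) + 9 = 7] subtract 9: x sits inside (… + 9). So sub: x - 3 = -2.
Step 4. [x - 3 = -2] the outer -3 inverts by adding 3. So sub: x = 1.

Answer: x ∈ {1}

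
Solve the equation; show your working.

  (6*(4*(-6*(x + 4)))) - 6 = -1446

Step 1. [(6*(4*(-6*(x + 4)))) - 6 = -1446] 6 | LHS and 6 | -1446: pull 6 out. So factor: (4*(-6*(x + 4))) - 1 = -241.
Step 2. [(4*(-6*(x + 4))) - 1 = -241] 1 comes off first (add 1) ⇒ sub: 4*(-6*(x + 4)) = -240.
Step 3. [4*(-6*(x + 4)) = -240] LHS = 4·(…); ÷4 both sides ⇒ div: -6*(x + 4) = -60.
Step 4. [-6*(x + 4) = -60] divide by the outer -6. So div: x + 4 = 10.
Step 5. [x + 4 = 10] 4 comes off first (subtract 4). So sub: x = 6.

Answer: x ∈ {6}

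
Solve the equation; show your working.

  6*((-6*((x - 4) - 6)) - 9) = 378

Step 1. [6*((-6*((x - 4) - 6)) - 9) = 378] leading coefficient 6: divide by 6. So div: (-6*((x - 4) - 6)) - 9 = 63.
Step 2. [(-6*((x - 4) - 6)) - 9 = 63] -9 is outermost — add 9 both sides ⇒ sub: -6*((x - 4) - 6) = 72.
Step 3. [-6*((x - 4) - 6) = 72] -6 out front; divide by -6. So div: (x - 4) - 6 = -12.
Step 4. [(x - 4) - 6 = -12] peel the -6: add 6 from each side, so sub: x - 4 = -6.
Step 5. [x - 4 = -6] -4 is outermost — add 4 both sides. So sub: x = -2.

Answer: x ∈ {-2}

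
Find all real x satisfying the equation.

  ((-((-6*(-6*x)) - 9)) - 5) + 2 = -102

Step 1. [((-((-6*(-6*x)) - 9)) - 5) + 2 = -102] the outer +2 inverts by subtracting 2, so sub: (-((-6*(-6*x)) - 9)) - 5 = -104.
Step 2. [(-((-6*(-6*x)) - 9)) - 5 = -104] -5 is outermost — add 5 both sides ⇒ sub: -((-6*(-6*x)) - 9) = -99.
Step 3. [-((-6*(-6*x)) - 9) = -99] LHS negated; negate both sides, so neg: (-6*(-6*x)) - 9 = 99.
Step 4. [(-6*(-6*x)) - 9 = 99] add 9: x sits inside (… - 9). So sub: -6*(-6*x) = 108.
Step 5. [-6*(-6*x) = 108] -6 out front; divide by -6 ⇒ div: -6*x = -18.
Step 6. [-6*x = -18] leading coefficient -6: divide by -6, so div: x = 3.

Answer: x ∈ {3}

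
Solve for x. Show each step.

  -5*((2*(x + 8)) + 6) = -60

Step 1. [-5*((2*(x + 8)) + 6) = -60] -5·(inner) — divide through by -5. So div: (2*(x + 8)) + 6 = 12.
Step 2. [(2*(x + 8)) + 6 = 12] 2 divides every term; factor it out, so factor: (x + 8) + 3 = 6.
Step 3. [(x + 8) + 3 = 6] 3 comes off first (subtract 3) ⇒ sub: x + 8 = 3.
Step 4. [x + 8 = 3] peel the +8: subtract 8 from each side. So sub: x = -5.

Answer: x ∈ {-5}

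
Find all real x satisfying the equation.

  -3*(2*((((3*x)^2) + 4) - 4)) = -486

Step 1. [-3*(2*((((3*x)^2) + 4) - 4)) = -486] -3 out front; divide by -3, so div: 2*((((3*x)^2) + 4) - 4) = 162.
Step 2. [2*((((3*x)^2) + 4) - 4) = 162] LHS = 2·(…); ÷2 both sides ⇒ div: (((3*x)^2) + 4) - 4 = 81.
Step 3. [(((3*x)^2) + 4) - 4 = 81] the outer -4 inverts by adding 4, so sub: ((3*x)^2) + 4 = 85.
Step 4. [((3*x)^2) + 4 = 85] peel the +4: subtract 4 from each side. So sub: (3*x)^2 = 81.
Step 5. [(3*x)^2 = 81] √ both sides: 81 ≥ 0 gives two branches. So sqrt: 3*x = 9 or -9.
Step 6. [3*x = 9 or -9] leading coefficient 3: divide by 3, so div: x = 3 or -3.

Answer: x ∈ {-3, 3}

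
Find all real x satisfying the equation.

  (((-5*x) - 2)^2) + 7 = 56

Step 1. [(((-5*x) - 2)^2) + 7 = 56] 7 comes off first (subtract 7). So sub: ((-5*x) - 2)^2 = 49.
Step 2. [((-5*x) - 2)^2 = 49] 49 ≥ 0, LHS is (·)² — take ±√ ⇒ sqrt: (-5*x) - 2 = 7 or -7.
Step 3. [(-5*x) - 2 = 7 or -7] add 2: x sits inside (… - 2). So sub: -5*x = 9 or -5.
Step 4. [-5*x = 9 or -5] LHS = -5·(…); ÷-5 both sides ⇒ div: x = -9/5 or 1.

Answer: x ∈ {-9/5, 1}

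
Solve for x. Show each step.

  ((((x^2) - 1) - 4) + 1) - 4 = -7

Step 1. [((((x^2) - 1) - 4) + 1) - 4 = -7] peel the -4: add 4 from each side, so sub: (((x^2) - 1) - 4) + 1 = -3.
Step 2. [(((x^2) - 1) - 4) + 1 = -3] 1 comes off first (subtract 1), so sub: ((x^2) - 1) - 4 = -4.
Step 3. [((x^2) - 1) - 4 = -4] 4 comes off first (add 4), so sub: (x^2) - 1 = 0.
Step 4. [(x^2) - 1 = 0] 1 comes off first (add 1) ⇒ sub: x^2 = 1.
Step 5. [x^2 = 1] √ both sides: 1 ≥ 0 gives two branches. So sqrt: x = 1 or -1.

Answer: x ∈ {-1, 1}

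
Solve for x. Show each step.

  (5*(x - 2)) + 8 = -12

Step 1. [(5*(x - 2)) + 8 = -12] subtract 8: x sits inside (… + 8), so sub: 5*(x - 2) = -20.
Step 2. [5*(x - 2) = -20] 5·(inner) — divide through by 5, so div: x - 2 = -4.
Step 3. [x - 2 = -4] -2 is outermost — add 2 both sides ⇒ sub: x = -2.

Answer: x ∈ {-2}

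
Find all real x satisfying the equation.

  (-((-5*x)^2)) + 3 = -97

Step 1. [(-((-5*x)^2)) + 3 = -97] the outer +3 inverts by subtracting 3, so sub: -((-5*x)^2) = -100.
Step 2. [-((-5*x)^2) = -100] LHS negated; negate both sides ⇒ neg: (-5*x)^2 = 100.
Step 3. [(-5*x)^2 = 100] LHS squared, RHS 100 ≥ 0: apply √ (±). So sqrt: -5*x = 10 or -10.
Step 4. [-5*x = 10 or -10] divide by the outer -5, so div: x = -2 or 2.

Answer: x ∈ {-2, 2}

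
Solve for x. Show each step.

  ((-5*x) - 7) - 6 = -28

Step 1. [((-5*x) - 7) - 6 = -28] peel the -6: add 6 from each side, so sub: (-5*x) - 7 = -22.
Step 2. [(-5*x) - 7 = -22] peel the -7: add 7 from each side ⇒ sub: -5*x = -15.
Step 3. [-5*x = -15] LHS = -5·(…); ÷-5 both sides ⇒ div: x = 3.

Answer: x ∈ {3}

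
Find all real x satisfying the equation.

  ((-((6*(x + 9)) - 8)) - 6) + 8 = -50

Step 1. [((-((6*(x + 9)) - 8)) - 6) + 8 = -50] peel the +8: subtract 8 from each side. So sub: (-((6*(x + 9)) - 8)) - 6 = -58.
Step 2. [(-((6*(x + 9)) - 8)) - 6 = -58] -6 is outermost — add 6 both sides. So sub: -((6*(x + 9)) - 8) = -52.
Step 3. [-((6*(x + 9)) - 8) = -52] LHS negated; negate both sides, so neg: (6*(x + 9)) - 8 = 52.
Step 4. [(6*(x + 9)) - 8 = 52] add 8: x sits inside (… - 8) ⇒ sub: 6*(x + 9) = 60.
Step 5. [6*(x + 9) = 60] divide by the outer 6. So div: x + 9 = 10.
Step 6. [x + 9 = 10] the outer +9 inverts by subtracting 9 ⇒ sub: x = 1.

Answer: x ∈ {1}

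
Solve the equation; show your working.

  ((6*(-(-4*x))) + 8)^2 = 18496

Step 1. [((6*(-(-4*x))) + 8)^2 = 18496] LHS squared, RHS 18496 ≥ 0: apply √ (±), so sqrt: (6*(-(-4*x))) + 8 = 136 or -136.
Step 2. [(6*(-(-4*x))) + 8 = 136 or -136] peel the +8: subtract 8 from each side. So sub: 6*(-(-4*x)) = 128 or -144.
Step 3. [6*(-(-4*x)) = 128 or -144] leading coefficient 6: divide by 6 ⇒ div: -(-4*x) = 64/3 or -24.
Step 4. [-(-4*x) = 64/3 or -24] leading − — multiply by −1, so neg: -4*x = -64/3 or 24.
Step 5. [-4*x = -64/3 or 24] LHS = -4·(…); ÷-4 both sides, so div: x = 16/3 or -6.

Answer: x ∈ {-6, 16/3}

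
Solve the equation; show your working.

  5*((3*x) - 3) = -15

Step 1. [5*((3*x) - 3) = -15] 5 out front; divide by 5 ⇒ div: (3*x) - 3 = -3.
Step 2. [(3*x) - 3 = -3] 3 comes off first (add 3), so sub: 3*x = 0.
Step 3. [3*x = 0] 3 out front; divide by 3, so div: x = 0.

Answer: x ∈ {0}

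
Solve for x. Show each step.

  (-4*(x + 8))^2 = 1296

Step 1. [(-4*(x + 8))^2 = 1296] 1296 ≥ 0, LHS is (·)² — take ±√ ⇒ sqrt: -4*(x + 8) = 36 or -36.
Step 2. [-4*(x + 8) = 36 or -36] LHS = -4·(…); ÷-4 both sides, so div: x + 8 = -9 or 9.
Step 3. [x + 8 = -9 or 9] 8 comes off first (subtract 8), so sub: x = -17 or 1.

Answer: x ∈ {-17, 1}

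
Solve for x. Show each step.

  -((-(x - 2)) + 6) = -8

Step 1. [-((-(x - 2)) + 6) = -8] LHS negated; negate both sides. So neg: (-(x - 2)) + 6 = 8.
Step 2. [(-(x - 2)) + 6 = 8] peel the +6: subtract 6 from each side. So sub: -(x - 2) = 2.
Step 3. [-(x - 2) = 2] leading − — multiply by −1. So neg: x - 2 = -2.
Step 4. [x - 2 = -2] peel the -2: add 2 from each side. So sub: x = 0.

Answer: x ∈ {0}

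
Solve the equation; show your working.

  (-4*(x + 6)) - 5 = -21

Step 1. [(-4*(x + 6)) - 5 = -21] 5 comes off first (add 5), so sub: -4*(x + 6) = -16.
Step 2. [-4*(x + 6) = -16] -4 out front; divide by -4, so div: x + 6 = 4.
Step 3. [x + 6 = 4] subtract 6: x sits inside (… + 6). So sub: x = -2.

Answer: x ∈ {-2}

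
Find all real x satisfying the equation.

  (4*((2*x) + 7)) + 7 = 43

Step 1. [(4*((2*x) + 7)) + 7 = 43] +7 is outermost — subtract 7 both sides. So sub: 4*((2*x) + 7) = 36.
Step 2. [4*((2*x) + 7) = 36] divide by the outer 4, so div: (2*x) + 7 = 9.
Step 3. [(2*x) + 7 = 9] peel the +7: subtract 7 from each side. So sub: 2*x = 2.
Step 4. [2*x = 2] 2·(inner) — divide through by 2. So div: x = 1.

Answer: x ∈ {1}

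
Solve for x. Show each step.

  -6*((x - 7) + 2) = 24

Step 1. [-6*((x - 7) + 2) = 24] leading coefficient -6: divide by -6. So div: (x - 7) + 2 = -4.
Step 2. [(x - 7) + 2 = -4] the outer +2 inverts by subtracting 2. So sub: x - 7 = -6.
Step 3. [x - 7 = -6] add 7: x sits inside (… - 7). So sub: x = 1.

Answer: x ∈ {1}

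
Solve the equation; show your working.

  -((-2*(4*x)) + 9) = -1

Step 1. [-((-2*(4*x)) + 9) = -1] LHS negated; negate both sides ⇒ neg: (-2*(4*x)) + 9 = 1.
Step 2. [(-2*(4*x)) + 9 = 1] 9 comes off first (subtract 9), so sub: -2*(4*x) = -8.
Step 3. [-2*(4*x) = -8] divide by the outer -2. So div: 4*x = 4.
Step 4. [4*x = 4] divide by the outer 4 ⇒ div: x = 1.

Answer: x ∈ {1}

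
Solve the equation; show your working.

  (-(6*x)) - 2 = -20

Step 1. [(-(6*x)) - 2 = -20] the outer -2 inverts by adding 2 ⇒ sub: -(6*x) = -18.
Step 2. [-(6*x) = -18] leading − — multiply by −1. So neg: 6*x = 18.
Step 3. [6*x = 18] 6 out front; divide by 6. So div: x = 3.

Answer: x ∈ {3}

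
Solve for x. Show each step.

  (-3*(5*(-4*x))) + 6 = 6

Step 1. [(-3*(5*(-4*x))) + 6 = 6] the outer +6 inverts by subtracting 6 ⇒ sub: -3*(5*(-4*x)) = 0.
Step 2. [-3*(5*(-4*x)) = 0] divide by the outer -3 ⇒ div: 5*(-4*x) = 0.
Step 3. [5*(-4*x) = 0] 5·(inner) — divide through by 5 ⇒ div: -4*x = 0.
Step 4. [-4*x = 0] -4 out front; divide by -4 ⇒ div: x = 0.

Answer: x ∈ {0}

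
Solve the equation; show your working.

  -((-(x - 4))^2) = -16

Step 1. [-((-(x - 4))^2) = -16] leading − — multiply by −1 ⇒ neg: (-(x - 4))^2 = 16.
Step 2. [(-(x - 4))^2 = 16] 16 ≥ 0, LHS is (·)² — take ±√, so sqrt: -(x - 4) = 4 or -4.
Step 3. [-(x - 4) = 4 or -4] flip signs both sides, so neg: x - 4 = -4 or 4.
Step 4. [x - 4 = -4 or 4] -4 is outermost — add 4 both sides, so sub: x = 0 or 8.

Answer: x ∈ {0, 8}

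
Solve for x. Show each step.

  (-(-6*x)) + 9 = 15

Step 1. [(-(-6*x)) + 9 = 15] peel the +9: subtract 9 from each side ⇒ sub: -(-6*x) = 6.
Step 2. [-(-6*x) = 6] flip signs both sides ⇒ neg: -6*x = -6.
Step 3. [-6*x = -6] leading coefficient -6: divide by -6. So div: x = 1.

Answer: x ∈ {1}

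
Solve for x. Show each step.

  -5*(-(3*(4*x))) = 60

Step 1. [-5*(-(3*(4*x))) = 60] -5 out front; divide by -5, so div: -(3*(4*x)) = -12.
Step 2. [-(3*(4*x)) = -12] LHS negated; negate both sides. So neg: 3*(4*x) = 12.
Step 3. [3*(4*x) = 12] 3 out front; divide by 3. So div: 4*x = 4.
Step 4. [4*x = 4] divide by the outer 4 ⇒ div: x = 1.

Answer: x ∈ {1}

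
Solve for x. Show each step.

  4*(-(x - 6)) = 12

Step 1. [4*(-(x - 6)) = 12] divide by the outer 4 ⇒ div: -(x - 6) = 3.
Step 2. [-(x - 6) = 3] leading − — multiply by −1 ⇒ neg: x - 6 = -3.
Step 3. [x - 6 = -3] peel the -6: add 6 from each side ⇒ sub: x = 3.

Answer: x ∈ {3}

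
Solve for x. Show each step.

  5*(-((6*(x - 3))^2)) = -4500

Step 1. [5*(-((6*(x - 3))^2)) = -4500] 5 out front; divide by 5. So div: -((6*(x - 3))^2) = -900.
Step 2. [-((6*(x - 3))^2) = -900] LHS negated; negate both sides, so neg: (6*(x - 3))^2 = 900.
Step 3. [(6*(x - 3))^2 = 900] 900 ≥ 0, LHS is (·)² — take ±√, so sqrt: 6*(x - 3) = 30 or -30.
Step 4. [6*(x - 3) = 30 or -30] 6 out front; divide by 6. So div: x - 3 = 5 or -5.
Step 5. [x - 3 = 5 or -5] the outer -3 inverts by adding 3. So sub: x = 8 or -2.

Answer: x ∈ {-2, 8}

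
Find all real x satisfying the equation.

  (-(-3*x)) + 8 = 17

Step 1. [(-(-3*x)) + 8 = 17] the outer +8 inverts by subtracting 8, so sub: -(-3*x) = 9.
Step 2. [-(-3*x) = 9] leading − — multiply by −1, so neg: -3*x = -9.
Step 3. [-3*x = -9] divide by the outer -3, so div: x = 3.

Answer: x ∈ {3}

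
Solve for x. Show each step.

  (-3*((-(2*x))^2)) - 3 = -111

Step 1. [(-3*((-(2*x))^2)) - 3 = -111] -3 | LHS and -3 | -111: pull -3 out, so factor: ((-(2*x))^2) + 1 = 37.
Step 2. [((-(2*x))^2) + 1 = 37] peel the +1: subtract 1 from each side, so sub: (-(2*x))^2 = 36.
Step 3. [(-(2*x))^2 = 36] LHS squared, RHS 36 ≥ 0: apply √ (±). So sqrt: -(2*x) = 6 or -6.
Step 4. [-(2*x) = 6 or -6] LHS negated; negate both sides ⇒ neg: 2*x = -6 or 6.
Step 5. [2*x = -6 or 6] 2·(inner) — divide through by 2. So div: x = -3 or 3.

Answer: x ∈ {-3, 3}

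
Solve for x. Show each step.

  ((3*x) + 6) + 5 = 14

Step 1. [((3*x) + 6) + 5 = 14] 5 comes off first (subtract 5), so sub: (3*x) + 6 = 9.
Step 2. [(3*x) + 6 = 9] 6 comes off first (subtract 6), so sub: 3*x = 3.
Step 3. [3*x = 3] leading coefficient 3: divide by 3 ⇒ div: x = 1.

Answer: x ∈ {1}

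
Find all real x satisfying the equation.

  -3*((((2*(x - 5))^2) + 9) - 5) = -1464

Step 1. [-3*((((2*(x - 5))^2) + 9) - 5) = -1464] divide by the outer -3. So div: (((2*(x - 5))^2) + 9) - 5 = 488.
Step 2. [(((2*(x - 5))^2) + 9) - 5 = 488] peel the -5: add 5 from each side ⇒ sub: ((2*(x - 5))^2) + 9 = 493.
Step 3. [((2*(x - 5))^2) + 9 = 493] 9 comes off first (subtract 9). So sub: (2*(x - 5))^2 = 484.
Step 4. [(2*(x - 5))^2 = 484] LHS squared, RHS 484 ≥ 0: apply √ (±). So sqrt: 2*(x - 5) = 22 or -22.
Step 5. [2*(x - 5) = 22 or -22] divide by the outer 2 ⇒ div: x - 5 = 11 or -11.
Step 6. [x - 5 = 11 or -11] -5 is outermost — add 5 both sides ⇒ sub: x = 16 or -6.

Answer: x ∈ {-6, 16}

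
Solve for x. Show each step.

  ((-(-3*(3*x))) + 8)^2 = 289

Step 1. [((-(-3*(3*x))) + 8)^2 = 289] 289 ≥ 0, LHS is (·)² — take ±√. So sqrt: (-(-3*(3*x))) + 8 = 17 or -17.
Step 2. [(-(-3*(3*x))) + 8 = 17 or -17] subtract 8: x sits inside (… + 8), so sub: -(-3*(3*x)) = 9 or -25.
Step 3. [-(-3*(3*x)) = 9 or -25] leading − — multiply by −1. So neg: -3*(3*x) = -9 or 25.
Step 4. [-3*(3*x) = -9 or 25] divide by the outer -3 ⇒ div: 3*x = 3 or -25/3.
Step 5. [3*x = 3 or -25/3] 3 out front; divide by 3. So div: x = 1 or -25/9.

Answer: x ∈ {-25/9, 1}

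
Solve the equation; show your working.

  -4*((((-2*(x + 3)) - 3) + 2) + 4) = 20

Step 1. [-4*((((-2*(x + 3)) - 3) + 2) + 4) = 20] -4 out front; divide by -4 ⇒ div: (((-2*(x + 3)) - 3) + 2) + 4 = -5.
Step 2. [(((-2*(x + 3)) - 3) + 2) + 4 = -5] the outer +4 inverts by subtracting 4, so sub: ((-2*(x + 3)) - 3) + 2 = -9.
Step 3. [((-2*(x + 3)) - 3) + 2 = -9] 2 comes off first (subtract 2). So sub: (-2*(x + 3)) - 3 = -11.
Step 4. [(-2*(x + 3)) - 3 = -11] -3 is outermost — add 3 both sides. So sub: -2*(x + 3) = -8.
Step 5. [-2*(x + 3) = -8] leading coefficient -2: divide by -2, so div: x + 3 = 4.
Step 6. [x + 3 = 4] 3 comes off first (subtract 3). So sub: x = 1.

Answer: x ∈ {1}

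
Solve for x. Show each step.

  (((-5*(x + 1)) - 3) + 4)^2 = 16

Step 1. [(((-5*(x + 1)) - 3) + 4)^2 = 16] √ both sides: 16 ≥ 0 gives two branches ⇒ sqrt: ((-5*(x + 1)) - 3) + 4 = 4 or -4.
Step 2. [((-5*(x + 1)) - 3) + 4 = 4 or -4] peel the +4: subtract 4 from each side. So sub: (-5*(x + 1)) - 3 = 0 or -8.
Step 3. [(-5*(x + 1)) - 3 = 0 or -8] add 3: x sits inside (… - 3). So sub: -5*(x + 1) = 3 or -5.
Step 4. [-5*(x + 1) = 3 or -5] -5 out front; divide by -5 ⇒ div: x + 1 = -3/5 or 1.
Step 5. [x + 1 = -3/5 or 1] the outer +1 inverts by subtracting 1. So sub: x = -8/5 or 0.

Answer: x ∈ {-8/5, 0}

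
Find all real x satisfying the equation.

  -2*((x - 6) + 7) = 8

Step 1. [-2*((x - 6) + 7) = 8] -2 out front; divide by -2. So div: (x - 6) + 7 = -4.
Step 2. [(x - 6) + 7 = -4] +7 is outermost — subtract 7 both sides, so sub: x - 6 = -11.
Step 3. [x - 6 = -11] add 6: x sits inside (… - 6) ⇒ sub: x = -5.

Answer: x ∈ {-5}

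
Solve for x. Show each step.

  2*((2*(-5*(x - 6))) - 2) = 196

Step 1. [2*((2*(-5*(x - 6))) - 2) = 196] LHS = 2·(…); ÷2 both sides ⇒ div: (2*(-5*(x - 6))) - 2 = 98.
Step 2. [(2*(-5*(x - 6))) - 2 = 98] -2 is outermost — add 2 both sides, so sub: 2*(-5*(x - 6)) = 100.
Step 3. [2*(-5*(x - 6)) = 100] 2·(inner) — divide through by 2 ⇒ div: -5*(x - 6) = 50.
Step 4. [-5*(x - 6) = 50] -5·(inner) — divide through by -5, so div: x - 6 = -10.
Step 5. [x - 6 = -10] peel the -6: add 6 from each side, so sub: x = -4.

Answer: x ∈ {-4}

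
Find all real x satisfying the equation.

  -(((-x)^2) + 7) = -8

Step 1. [-(((-x)^2) + 7) = -8] LHS negated; negate both sides ⇒ neg: ((-x)^2) + 7 = 8.
Step 2. [((-x)^2) + 7 = 8] peel the +7: subtract 7 from each side ⇒ sub: (-x)^2 = 1.
Step 3. [(-x)^2 = 1] LHS squared, RHS 1 ≥ 0: apply √ (±) ⇒ sqrt: -x = 1 or -1.
Step 4. [-x = 1 or -1] flip signs both sides. So neg: x = -1 or 1.

Answer: x ∈ {-1, 1}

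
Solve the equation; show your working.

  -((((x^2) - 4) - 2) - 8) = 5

Step 1. [-((((x^2) - 4) - 2) - 8) = 5] leading − — multiply by −1. So neg: (((x^2) - 4) - 2) - 8 = -5.
Step 2. [(((x^2) - 4) - 2) - 8 = -5] -8 is outermost — add 8 both sides ⇒ sub: ((x^2) - 4) - 2 = 3.
Step 3. [((x^2) - 4) - 2 = 3] the outer -2 inverts by adding 2, so sub: (x^2) - 4 = 5.
Step 4. [(x^2) - 4 = 5] peel the -4: add 4 from each side ⇒ sub: x^2 = 9.
Step 5. [x^2 = 9] LHS squared, RHS 9 ≥ 0: apply √ (±) ⇒ sqrt: x = 3 or -3.

Answer: x ∈ {-3, 3}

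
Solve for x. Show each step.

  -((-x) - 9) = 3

Step 1. [-((-x) - 9) = 3] LHS negated; negate both sides, so neg: (-x) - 9 = -3.
Step 2. [(-x) - 9 = -3] peel the -9: add 9 from each side. So sub: -x = 6.
Step 3. [-x = 6] LHS negated; negate both sides ⇒ neg: x = -6.

Answer: x ∈ {-6}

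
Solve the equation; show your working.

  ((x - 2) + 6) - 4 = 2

Step 1. [((x - 2) + 6) - 4 = 2] the outer -4 inverts by adding 4 ⇒ sub: (x - 2) + 6 = 6.
Step 2. [(x - 2) + 6 = 6] peel the +6: subtract 6 from each side, so sub: x - 2 = 0.
Step 3. [x - 2 = 0] 2 comes off first (add 2). So sub: x = 2.

Answer: x ∈ {2}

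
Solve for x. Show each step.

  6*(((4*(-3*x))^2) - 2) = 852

Step 1. [6*(((4*(-3*x))^2) - 2) = 852] divide by the outer 6, so div: ((4*(-3*x))^2) - 2 = 142.
Step 2. [((4*(-3*x))^2) - 2 = 142] peel the -2: add 2 from each side, so sub: (4*(-3*x))^2 = 144.
Step 3. [(4*(-3*x))^2 = 144] 144 ≥ 0, LHS is (·)² — take ±√. So sqrt: 4*(-3*x) = 12 or -12.
Step 4. [4*(-3*x) = 12 or -12] 4 out front; divide by 4, so div: -3*x = 3 or -3.
Step 5. [-3*x = 3 or -3] -3·(inner) — divide through by -3, so div: x = -1 or 1.

Answer: x ∈ {-1, 1}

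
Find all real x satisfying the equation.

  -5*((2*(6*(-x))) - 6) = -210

Step 1. [-5*((2*(6*(-x))) - 6) = -210] -5·(inner) — divide through by -5, so div: (2*(6*(-x))) - 6 = 42.
Step 2. [(2*(6*(-x))) - 6 = 42] 2 | LHS and 2 | 42: pull 2 out ⇒ factor: (6*(-x)) - 3 = 21.
Step 3. [(6*(-x)) - 3 = 21] 3 comes off first (add 3). So sub: 6*(-x) = 24.
Step 4. [6*(-x) = 24] LHS = 6·(…); ÷6 both sides ⇒ div: -x = 4.
Step 5. [-x = 4] leading − — multiply by −1. So neg: x = -4.

Answer: x ∈ {-4}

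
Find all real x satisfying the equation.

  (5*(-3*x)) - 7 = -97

Step 1. [(5*(-3*x)) - 7 = -97] -7 is outermost — add 7 both sides. So sub: 5*(-3*x) = -90.
Step 2. [5*(-3*x) = -90] 5·(inner) — divide through by 5. So div: -3*x = -18.
Step 3. [-3*x = -18] leading coefficient -3: divide by -3, so div: x = 6.

Answer: x ∈ {6}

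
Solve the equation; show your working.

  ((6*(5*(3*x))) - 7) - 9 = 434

Step 1. [((6*(5*(3*x))) - 7) - 9 = 434] 9 comes off first (add 9), so sub: (6*(5*(3*x))) - 7 = 443.
Step 2. [(6*(5*(3*x))) - 7 = 443] add 7: x sits inside (… - 7). So sub: 6*(5*(3*x)) = 450.
Step 3. [6*(5*(3*x)) = 450] leading coefficient 6: divide by 6 ⇒ div: 5*(3*x) = 75.
Step 4. [5*(3*x) = 75] 5·(inner) — divide through by 5 ⇒ div: 3*x = 15.
Step 5. [3*x = 15] leading coefficient 3: divide by 3 ⇒ div: x = 5.

Answer: x ∈ {5}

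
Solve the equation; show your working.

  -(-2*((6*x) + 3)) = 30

Step 1. [-(-2*((6*x) + 3)) = 30] LHS negated; negate both sides ⇒ neg: -2*((6*x) + 3) = -30.
Step 2. [-2*((6*x) + 3) = -30] -2 out front; divide by -2. So div: (6*x) + 3 = 15.
Step 3. [(6*x) + 3 = 15] +3 is outermost — subtract 3 both sides. So sub: 6*x = 12.
Step 4. [6*x = 12] leading coefficient 6: divide by 6. So div: x = 2.

Answer: x ∈ {2}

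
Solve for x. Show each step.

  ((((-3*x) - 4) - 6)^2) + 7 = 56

Step 1. [((((-3*x) - 4) - 6)^2) + 7 = 56] peel the +7: subtract 7 from each side, so sub: (((-3*x) - 4) - 6)^2 = 49.
Step 2. [(((-3*x) - 4) - 6)^2 = 49] LHS squared, RHS 49 ≥ 0: apply √ (±). So sqrt: ((-3*x) - 4) - 6 = 7 or -7.
Step 3. [((-3*x) - 4) - 6 = 7 or -7] add 6: x sits inside (… - 6) ⇒ sub: (-3*x) - 4 = 13 or -1.
Step 4. [(-3*x) - 4 = 13 or -1] add 4: x sits inside (… - 4), so sub: -3*x = 17 or 3.
Step 5. [-3*x = 17 or 3] divide by the outer -3, so div: x = -17/3 or -1.

Answer: x ∈ {-17/3, -1}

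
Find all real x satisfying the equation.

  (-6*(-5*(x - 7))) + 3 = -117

Step 1. [(-6*(-5*(x - 7))) + 3 = -117] the outer +3 inverts by subtracting 3. So sub: -6*(-5*(x - 7)) = -120.
Step 2. [-6*(-5*(x - 7)) = -120] LHS = -6·(…); ÷-6 both sides, so div: -5*(x - 7) = 20.
Step 3. [-5*(x - 7) = 20] -5 out front; divide by -5, so div: x - 7 = -4.
Step 4. [x - 7 = -4] -7 is outermost — add 7 both sides. So sub: x = 3.

Answer: x ∈ {3}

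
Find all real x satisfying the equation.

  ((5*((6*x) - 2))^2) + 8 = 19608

Step 1. [((5*((6*x) - 2))^2) + 8 = 19608] 8 comes off first (subtract 8) ⇒ sub: (5*((6*x) - 2))^2 = 19600.
Step 2. [(5*((6*x) - 2))^2 = 19600] LHS squared, RHS 19600 ≥ 0: apply √ (±) ⇒ sqrt: 5*((6*x) - 2) = 140 or -140.
Step 3. [5*((6*x) - 2) = 140 or -140] divide by the outer 5 ⇒ div: (6*x) - 2 = 28 or -28.
Step 4. [(6*x) - 2 = 28 or -28] the outer -2 inverts by adding 2, so sub: 6*x = 30 or -26.
Step 5. [6*x = 30 or -26] LHS = 6·(…); ÷6 both sides, so div: x = 5 or -13/3.

Answer: x ∈ {-13/3, 5}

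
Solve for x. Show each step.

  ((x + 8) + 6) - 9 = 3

Step 1. [((x + 8) + 6) - 9 = 3] -9 is outermost — add 9 both sides, so sub: (x + 8) + 6 = 12.
Step 2. [(x + 8) + 6 = 12] the outer +6 inverts by subtracting 6 ⇒ sub: x + 8 = 6.
Step 3. [x + 8 = 6] peel the +8: subtract 8 from each side. So sub: x = -2.

Answer: x ∈ {-2}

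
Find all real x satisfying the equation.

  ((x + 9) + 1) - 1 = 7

Step 1. [((x + 9) + 1) - 1 = 7] 1 comes off first (add 1), so sub: (x + 9) + 1 = 8.
Step 2. [(x + 9) + 1 = 8] 1 comes off first (subtract 1) ⇒ sub: x + 9 = 7.
Step 3. [x + 9 = 7] +9 is outermost — subtract 9 both sides. So sub: x = -2.

Answer: x ∈ {-2}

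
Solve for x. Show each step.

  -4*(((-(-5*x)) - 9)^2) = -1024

Step 1. [-4*(((-(-5*x)) - 9)^2) = -1024] LHS = -4·(…); ÷-4 both sides ⇒ div: ((-(-5*x)) - 9)^2 = 256.
Step 2. [((-(-5*x)) - 9)^2 = 256] √ both sides: 256 ≥ 0 gives two branches. So sqrt: (-(-5*x)) - 9 = 16 or -16.
Step 3. [(-(-5*x)) - 9 = 16 or -16] -9 is outermost — add 9 both sides. So sub: -(-5*x) = 25 or -7.
Step 4. [-(-5*x) = 25 or -7] leading − — multiply by −1, so neg: -5*x = -25 or 7.
Step 5. [-5*x = -25 or 7] divide by the outer -5. So div: x = 5 or -7/5.

Answer: x ∈ {-7/5, 5}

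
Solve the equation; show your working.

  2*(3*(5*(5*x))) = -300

Step 1. [2*(3*(5*(5*x))) = -300] 2 out front; divide by 2. So div: 3*(5*(5*x)) = -150.
Step 2. [3*(5*(5*x)) = -150] 3·(inner) — divide through by 3, so div: 5*(5*x) = -50.
Step 3. [5*(5*x) = -50] LHS = 5·(…); ÷5 both sides. So div: 5*x = -10.
Step 4. [5*x = -10] 5·(inner) — divide through by 5, so div: x = -2.

Answer: x ∈ {-2}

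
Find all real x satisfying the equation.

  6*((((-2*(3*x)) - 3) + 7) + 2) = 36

Step 1. [6*((((-2*(3*x)) - 3) + 7) + 2) = 36] 6·(inner) — divide through by 6, so div: (((-2*(3*x)) - 3) + 7) + 2 = 6.
Step 2. [(((-2*(3*x)) - 3) + 7) + 2 = 6] peel the +2: subtract 2 from each side. So sub: ((-2*(3*x)) - 3) + 7 = 4.
Step 3. [((-2*(3*x)) - 3) + 7 = 4] 7 comes off first (subtract 7) ⇒ sub: (-2*(3*x)) - 3 = -3.
Step 4. [(-2*(3*x)) - 3 = -3] the outer -3 inverts by adding 3, so sub: -2*(3*x) = 0.
Step 5. [-2*(3*x) = 0] LHS = -2·(…); ÷-2 both sides. So div: 3*x = 0.
Step 6. [3*x = 0] 3 out front; divide by 3 ⇒ div: x = 0.

Answer: x ∈ {0}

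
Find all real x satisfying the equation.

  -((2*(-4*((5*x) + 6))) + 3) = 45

Step 1. [-((2*(-4*((5*x) + 6))) + 3) = 45] flip signs both sides. So neg: (2*(-4*((5*x) + 6))) + 3 = -45.
Step 2. [(2*(-4*((5*x) + 6))) + 3 = -45] +3 is outermost — subtract 3 both sides ⇒ sub: 2*(-4*((5*x) + 6)) = -48.
Step 3. [2*(-4*((5*x) + 6)) = -48] leading coefficient 2: divide by 2, so div: -4*((5*x) + 6) = -24.
Step 4. [-4*((5*x) + 6) = -24] -4 out front; divide by -4. So div: (5*x) + 6 = 6.
Step 5. [(5*x) + 6 = 6] the outer +6 inverts by subtracting 6, so sub: 5*x = 0.
Step 6. [5*x = 0] 5·(inner) — divide through by 5 ⇒ div: x = 0.

Answer: x ∈ {0}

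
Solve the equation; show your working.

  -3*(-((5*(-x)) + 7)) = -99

Step 1. [-3*(-((5*(-x)) + 7)) = -99] divide by the outer -3. So div: -((5*(-x)) + 7) = 33.
Step 2. [-((5*(-x)) + 7) = 33] LHS negated; negate both sides, so neg: (5*(-x)) + 7 = -33.
Step 3. [(5*(-x)) + 7 = -33] +7 is outermost — subtract 7 both sides. So sub: 5*(-x) = -40.
Step 4. [5*(-x) = -40] 5·(inner) — divide through by 5, so div: -x = -8.
Step 5. [-x = -8] LHS negated; negate both sides, so neg: x = 8.

Answer: x ∈ {8}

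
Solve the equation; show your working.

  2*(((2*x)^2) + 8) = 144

Step 1. [2*(((2*x)^2) + 8) = 144] 2·(inner) — divide through by 2. So div: ((2*x)^2) + 8 = 72.
Step 2. [((2*x)^2) + 8 = 72] +8 is outermost — subtract 8 both sides ⇒ sub: (2*x)^2 = 64.
Step 3. [(2*x)^2 = 64] LHS squared, RHS 64 ≥ 0: apply √ (±), so sqrt: 2*x = 8 or -8.
Step 4. [2*x = 8 or -8] divide by the outer 2, so div: x = 4 or -4.

Answer: x ∈ {-4, 4}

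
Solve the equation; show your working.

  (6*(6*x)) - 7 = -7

Step 1. [(6*(6*x)) - 7 = -7] peel the -7: add 7 from each side, so sub: 6*(6*x) = 0.
Step 2. [6*(6*x) = 0] 6 out front; divide by 6, so div: 6*x = 0.
Step 3. [6*x = 0] divide by the outer 6. So div: x = 0.

Answer: x ∈ {0}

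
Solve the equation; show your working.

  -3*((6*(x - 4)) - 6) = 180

Step 1. [-3*((6*(x - 4)) - 6) = 180] -3 out front; divide by -3. So div: (6*(x - 4)) - 6 = -60.
Step 2. [(6*(x - 4)) - 6 = -60] 6 | LHS and 6 | -60: pull 6 out, so factor: (x - 4) - 1 = -10.
Step 3. [(x - 4) - 1 = -10] the outer -1 inverts by adding 1 ⇒ sub: x - 4 = -9.
Step 4. [x - 4 = -9] the outer -4 inverts by adding 4 ⇒ sub: x = -5.

Answer: x ∈ {-5}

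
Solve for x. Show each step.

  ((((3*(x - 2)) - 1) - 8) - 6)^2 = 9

Step 1. [((((3*(x - 2)) - 1) - 8) - 6)^2 = 9] 9 ≥ 0, LHS is (·)² — take ±√ ⇒ sqrt: (((3*(x - 2)) - 1) - 8) - 6 = 3 or -3.
Step 2. [(((3*(x - 2)) - 1) - 8) - 6 = 3 or -3] the outer -6 inverts by adding 6. So sub: ((3*(x - 2)) - 1) - 8 = 9 or 3.
Step 3. [((3*(x - 2)) - 1) - 8 = 9 or 3] add 8: x sits inside (… - 8) ⇒ sub: (3*(x - 2)) - 1 = 17 or 11.
Step 4. [(3*(x - 2)) - 1 = 17 or 11] -1 is outermost — add 1 both sides ⇒ sub: 3*(x - 2) = 18 or 12.
Step 5. [3*(x - 2) = 18 or 12] leading coefficient 3: divide by 3 ⇒ div: x - 2 = 6 or 4.
Step 6. [x - 2 = 6 or 4] add 2: x sits inside (… - 2). So sub: x = 8 or 6.

Answer: x ∈ {6, 8}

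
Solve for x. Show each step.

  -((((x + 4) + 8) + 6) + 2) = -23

Step 1. [-((((x + 4) + 8) + 6) + 2) = -23] flip signs both sides, so neg: (((x + 4) + 8) + 6) + 2 = 23.
Step 2. [(((x + 4) + 8) + 6) + 2 = 23] peel the +2: subtract 2 from each side, so sub: ((x + 4) + 8) + 6 = 21.
Step 3. [((x + 4) + 8) + 6 = 21] 6 comes off first (subtract 6). So sub: (x + 4) + 8 = 15.
Step 4. [(x + 4) + 8 = 15] +8 is outermost — subtract 8 both sides, so sub: x + 4 = 7.
Step 5. [x + 4 = 7] subtract 4: x sits inside (… + 4). So sub: x = 3.

Answer: x ∈ {3}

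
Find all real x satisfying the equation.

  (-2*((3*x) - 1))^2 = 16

Step 1. [(-2*((3*x) - 1))^2 = 16] √ both sides: 16 ≥ 0 gives two branches. So sqrt: -2*((3*x) - 1) = 4 or -4.
Step 2. [-2*((3*x) - 1) = 4 or -4] -2·(inner) — divide through by -2 ⇒ div: (3*x) - 1 = -2 or 2.
Step 3. [(3*x) - 1 = -2 or 2] -1 is outermost — add 1 both sides ⇒ sub: 3*x = -1 or 3.
Step 4. [3*x = -1 or 3] leading coefficient 3: divide by 3. So div: x = -1/3 or 1.

Answer: x ∈ {-1/3, 1}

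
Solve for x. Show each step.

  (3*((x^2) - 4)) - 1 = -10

Step 1. [(3*((x^2) - 4)) - 1 = -10] the outer -1 inverts by adding 1. So sub: 3*((x^2) - 4) = -9.
Step 2. [3*((x^2) - 4) = -9] 3 out front; divide by 3, so div: (x^2) - 4 = -3.
Step 3. [(x^2) - 4 = -3] 4 comes off first (add 4), so sub: x^2 = 1.
Step 4. [x^2 = 1] √ both sides: 1 ≥ 0 gives two branches, so sqrt: x = 1 or -1.

Answer: x ∈ {-1, 1}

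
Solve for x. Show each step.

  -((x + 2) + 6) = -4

Step 1. [-((x + 2) + 6) = -4] flip signs both sides ⇒ neg: (x + 2) + 6 = 4.
Step 2. [(x + 2) + 6 = 4] +6 is outermost — subtract 6 both sides. So sub: x + 2 = -2.
Step 3. [x + 2 = -2] 2 comes off first (subtract 2), so sub: x = -4.

Answer: x ∈ {-4}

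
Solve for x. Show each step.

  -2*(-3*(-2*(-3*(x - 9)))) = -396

Step 1. [-2*(-3*(-2*(-3*(x - 9)))) = -396] -2·(inner) — divide through by -2, so div: -3*(-2*(-3*(x - 9))) = 198.
Step 2. [-3*(-2*(-3*(x - 9))) = 198] -3 out front; divide by -3. So div: -2*(-3*(x - 9)) = -66.
Step 3. [-2*(-3*(x - 9)) = -66] -2 out front; divide by -2. So div: -3*(x - 9) = 33.
Step 4. [-3*(x - 9) = 33] divide by the outer -3, so div: x - 9 = -11.
Step 5. [x - 9 = -11] add 9: x sits inside (… - 9). So sub: x = -2.

Answer: x ∈ {-2}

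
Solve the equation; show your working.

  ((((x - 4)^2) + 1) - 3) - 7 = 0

Step 1. [((((x - 4)^2) + 1) - 3) - 7 = 0] peel the -7: add 7 from each side, so sub: (((x - 4)^2) + 1) - 3 = 7.
Step 2. [(((x - 4)^2) + 1) - 3 = 7] add 3: x sits inside (… - 3), so sub: ((x - 4)^2) + 1 = 10.
Step 3. [((x - 4)^2) + 1 = 10] subtract 1: x sits inside (… + 1). So sub: (x - 4)^2 = 9.
Step 4. [(x - 4)^2 = 9] 9 ≥ 0, LHS is (·)² — take ±√ ⇒ sqrt: x - 4 = 3 or -3.
Step 5. [x - 4 = 3 or -3] peel the -4: add 4 from each side, so sub: x = 7 or 1.

Answer: x ∈ {1, 7}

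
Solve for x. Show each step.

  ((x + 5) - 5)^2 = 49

Step 1. [((x + 5) - 5)^2 = 49] 49 ≥ 0, LHS is (·)² — take ±√ ⇒ sqrt: (x + 5) - 5 = 7 or -7.
Step 2. [(x + 5) - 5 = 7 or -7] the outer -5 inverts by adding 5. So sub: x + 5 = 12 or -2.
Step 3. [x + 5 = 12 or -2] +5 is outermost — subtract 5 both sides ⇒ sub: x = 7 or -7.

Answer: x ∈ {-7, 7}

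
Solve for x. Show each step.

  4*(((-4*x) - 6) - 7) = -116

Step 1. [4*(((-4*x) - 6) - 7) = -116] leading coefficient 4: divide by 4 ⇒ div: ((-4*x) - 6) - 7 = -29.
Step 2. [((-4*x) - 6) - 7 = -29] the outer -7 inverts by adding 7 ⇒ sub: (-4*x) - 6 = -22.
Step 3. [(-4*x) - 6 = -22] the outer -6 inverts by adding 6. So sub: -4*x = -16.
Step 4. [-4*x = -16] -4·(inner) — divide through by -4 ⇒ div: x = 4.

Answer: x ∈ {4}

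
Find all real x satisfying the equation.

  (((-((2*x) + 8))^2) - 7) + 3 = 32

Step 1. [(((-((2*x) + 8))^2) - 7) + 3 = 32] 3 comes off first (subtract 3), so sub: ((-((2*x) + 8))^2) - 7 = 29.
Step 2. [((-((2*x) + 8))^2) - 7 = 29] -7 is outermost — add 7 both sides. So sub: (-((2*x) + 8))^2 = 36.
Step 3. [(-((2*x) + 8))^2 = 36] 36 ≥ 0, LHS is (·)² — take ±√ ⇒ sqrt: -((2*x) + 8) = 6 or -6.
Step 4. [-((2*x) + 8) = 6 or -6] leading − — multiply by −1, so neg: (2*x) + 8 = -6 or 6.
Step 5. [(2*x) + 8 = -6 or 6] the outer +8 inverts by subtracting 8. So sub: 2*x = -14 or -2.
Step 6. [2*x = -14 or -2] 2 out front; divide by 2 ⇒ div: x = -7 or -1.

Answer: x ∈ {-7, -1}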